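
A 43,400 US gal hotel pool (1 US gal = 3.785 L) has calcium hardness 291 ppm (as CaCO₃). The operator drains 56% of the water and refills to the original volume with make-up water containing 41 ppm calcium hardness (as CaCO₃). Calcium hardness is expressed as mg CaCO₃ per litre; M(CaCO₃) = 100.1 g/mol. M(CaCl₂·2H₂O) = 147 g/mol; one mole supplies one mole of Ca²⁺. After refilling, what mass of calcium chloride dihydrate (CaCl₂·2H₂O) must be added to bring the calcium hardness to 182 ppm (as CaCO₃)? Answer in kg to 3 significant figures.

Volume: 43,400 US gal × 3.785 L/gal = 164,269 L.
After draining 56% and refilling: 291 × 0.44 + 41 × 0.56 = 151 ppm.
Deficit to target: 182 − 151 = 31 mg/L.
As CaCO₃: 31 mg/L × 164,269 L = 5092 g; ÷ 100.1 = 50.87 mol Ca²⁺.
Mass: 50.87 × 147 = 7478 g.

7.48 kg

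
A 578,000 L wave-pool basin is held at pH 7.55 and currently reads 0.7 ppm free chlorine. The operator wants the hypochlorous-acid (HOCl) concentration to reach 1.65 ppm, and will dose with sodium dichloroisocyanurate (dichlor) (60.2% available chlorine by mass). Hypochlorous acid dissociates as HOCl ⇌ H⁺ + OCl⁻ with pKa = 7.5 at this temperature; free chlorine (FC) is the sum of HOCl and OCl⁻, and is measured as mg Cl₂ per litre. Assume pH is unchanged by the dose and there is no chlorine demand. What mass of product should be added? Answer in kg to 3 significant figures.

2.69 kg

[OCl⁻]/[HOCl] = 10^(pH − pKa) = 10^(7.55 − 7.5) = 1.122; fraction as HOCl = 1/(1 + 1.122) = 0.4712.
Free chlorine required for 1.65 ppm HOCl: 1.65 / 0.4712 = 3.501 ppm.
FC to add: 3.501 − 0.7 = 2.801 mg/L as Cl₂.
Cl₂ equivalent: 2.801 mg/L × 578,000 L = 1619 g.
Product at 60.2% available Cl: 1619 / 0.602 = 2690 g.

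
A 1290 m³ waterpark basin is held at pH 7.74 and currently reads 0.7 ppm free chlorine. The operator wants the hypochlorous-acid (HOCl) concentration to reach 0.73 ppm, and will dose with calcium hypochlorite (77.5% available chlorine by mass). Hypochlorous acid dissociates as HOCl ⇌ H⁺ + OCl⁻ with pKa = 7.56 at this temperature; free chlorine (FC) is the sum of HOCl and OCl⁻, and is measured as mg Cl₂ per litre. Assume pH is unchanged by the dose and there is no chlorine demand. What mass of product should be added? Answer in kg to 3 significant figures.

1.89 kg

Volume: 1290 m³ = 1,290,000 L.
[OCl⁻]/[HOCl] = 10^(pH − pKa) = 10^(7.74 − 7.56) = 1.514; fraction as HOCl = 1/(1 + 1.514) = 0.3978.
Free chlorine required for 0.73 ppm HOCl: 0.73 / 0.3978 = 1.835 ppm.
FC to add: 1.835 − 0.7 = 1.135 mg/L as Cl₂.
Cl₂ equivalent: 1.135 mg/L × 1,290,000 L = 1464 g.
Product at 77.5% available Cl: 1464 / 0.775 = 1889 g.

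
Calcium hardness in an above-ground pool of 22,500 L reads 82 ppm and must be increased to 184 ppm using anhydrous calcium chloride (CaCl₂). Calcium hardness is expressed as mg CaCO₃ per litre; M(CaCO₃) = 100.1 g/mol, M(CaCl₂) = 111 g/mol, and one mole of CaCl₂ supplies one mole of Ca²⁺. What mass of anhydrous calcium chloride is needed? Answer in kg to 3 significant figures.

2.54 kg

Hardness to add: (184 − 82) = 102 mg/L as CaCO₃ × 22,500 L = 2295 g as CaCO₃.
Moles of Ca²⁺ (1 mol Ca²⁺ ≡ 1 mol CaCO₃): 2295 / 100.1 g/mol = 22.93 mol.
Mass of CaCl₂: 22.93 × 111 = 2545 g.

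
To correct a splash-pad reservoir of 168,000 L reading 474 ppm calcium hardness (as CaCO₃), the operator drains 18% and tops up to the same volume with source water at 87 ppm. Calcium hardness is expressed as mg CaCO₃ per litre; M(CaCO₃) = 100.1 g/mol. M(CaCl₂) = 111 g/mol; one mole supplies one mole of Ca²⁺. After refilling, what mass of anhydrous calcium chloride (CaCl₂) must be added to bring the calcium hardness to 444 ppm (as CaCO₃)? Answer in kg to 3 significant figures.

7.39 kg

After draining 18% and refilling: 474 × 0.82 + 87 × 0.18 = 404.34 ppm.
Deficit to target: 444 − 404.34 = 39.66 mg/L.
As CaCO₃: 39.66 mg/L × 168,000 L = 6663 g; ÷ 100.1 = 66.56 mol Ca²⁺.
Mass: 66.56 × 111 = 7388 g.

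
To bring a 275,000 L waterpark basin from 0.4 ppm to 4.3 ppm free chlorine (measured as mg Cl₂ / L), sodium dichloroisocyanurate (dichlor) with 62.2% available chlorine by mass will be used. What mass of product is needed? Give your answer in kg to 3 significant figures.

Chlorine deficit: 4.3 − 0.4 = 3.9 ppm = 3.9 mg/L as Cl₂.
Cl₂ equivalent needed: 3.9 mg/L × 275,000 L = 1,072,000 mg = 1072 g.
Product at 62.2% available chlorine: 1072 / 0.622 = 1724 g.

1.72 kg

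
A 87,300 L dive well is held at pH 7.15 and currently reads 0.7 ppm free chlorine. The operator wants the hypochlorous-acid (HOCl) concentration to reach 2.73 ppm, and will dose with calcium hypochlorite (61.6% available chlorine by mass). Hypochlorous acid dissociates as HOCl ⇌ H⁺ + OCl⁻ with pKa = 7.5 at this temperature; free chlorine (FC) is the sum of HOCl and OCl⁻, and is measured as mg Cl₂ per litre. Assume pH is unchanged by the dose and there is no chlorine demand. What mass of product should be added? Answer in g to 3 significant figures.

[OCl⁻]/[HOCl] = 10^(pH − pKa) = 10^(7.15 − 7.5) = 0.4467; fraction as HOCl = 1/(1 + 0.4467) = 0.6912.
Free chlorine required for 2.73 ppm HOCl: 2.73 / 0.6912 = 3.949 ppm.
FC to add: 3.949 − 0.7 = 3.249 mg/L as Cl₂.
Cl₂ equivalent: 3.249 mg/L × 87,300 L = 283.7 g.
Product at 61.6% available Cl: 283.7 / 0.616 = 460.5 g.

461 g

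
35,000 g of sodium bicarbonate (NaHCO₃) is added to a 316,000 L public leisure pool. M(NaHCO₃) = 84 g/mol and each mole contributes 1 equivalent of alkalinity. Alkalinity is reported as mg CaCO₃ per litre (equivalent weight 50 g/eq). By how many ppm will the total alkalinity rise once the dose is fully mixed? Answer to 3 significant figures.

Moles of NaHCO₃: 35,000 g ÷ 84 g/mol = 416.7 mol → 416.7 eq of alkalinity.
As CaCO₃: 416.7 eq × 50 g/eq = 20,830 g.
Rise: 20,830 g / 316,000 L × 1000 = 65.93 mg/L.

65.9 ppm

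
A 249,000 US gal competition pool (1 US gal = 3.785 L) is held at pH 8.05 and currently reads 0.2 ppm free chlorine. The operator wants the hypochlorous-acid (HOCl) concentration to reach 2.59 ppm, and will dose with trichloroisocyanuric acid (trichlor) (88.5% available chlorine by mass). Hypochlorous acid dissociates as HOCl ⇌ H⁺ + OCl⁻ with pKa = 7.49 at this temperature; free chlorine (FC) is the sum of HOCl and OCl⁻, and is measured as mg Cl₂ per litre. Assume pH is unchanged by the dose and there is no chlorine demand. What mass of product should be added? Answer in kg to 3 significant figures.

12.6 kg

Volume: 249,000 US gal × 3.785 L/gal = 942,465 L.
[OCl⁻]/[HOCl] = 10^(pH − pKa) = 10^(8.05 − 7.49) = 3.631; fraction as HOCl = 1/(1 + 3.631) = 0.2159.
Free chlorine required for 2.59 ppm HOCl: 2.59 / 0.2159 = 11.99 ppm.
FC to add: 11.99 − 0.2 = 11.79 mg/L as Cl₂.
Cl₂ equivalent: 11.79 mg/L × 942,465 L = 11,120 g.
Product at 88.5% available Cl: 11,120 / 0.885 = 12,560 g.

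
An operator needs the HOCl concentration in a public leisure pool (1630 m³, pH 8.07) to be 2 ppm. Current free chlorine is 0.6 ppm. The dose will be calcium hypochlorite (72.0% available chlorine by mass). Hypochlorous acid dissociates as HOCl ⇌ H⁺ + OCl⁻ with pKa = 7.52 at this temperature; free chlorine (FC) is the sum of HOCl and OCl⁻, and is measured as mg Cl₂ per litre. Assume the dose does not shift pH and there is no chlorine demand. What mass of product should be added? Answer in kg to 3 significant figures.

19.2 kg

Volume: 1630 m³ = 1,630,000 L.
[OCl⁻]/[HOCl] = 10^(pH − pKa) = 10^(8.07 − 7.52) = 3.548; fraction as HOCl = 1/(1 + 3.548) = 0.2199.
Free chlorine required for 2 ppm HOCl: 2 / 0.2199 = 9.096 ppm.
FC to add: 9.096 − 0.6 = 8.496 mg/L as Cl₂.
Cl₂ equivalent: 8.496 mg/L × 1,630,000 L = 13,850 g.
Product at 72.0% available Cl: 13,850 / 0.72 = 19,230 g.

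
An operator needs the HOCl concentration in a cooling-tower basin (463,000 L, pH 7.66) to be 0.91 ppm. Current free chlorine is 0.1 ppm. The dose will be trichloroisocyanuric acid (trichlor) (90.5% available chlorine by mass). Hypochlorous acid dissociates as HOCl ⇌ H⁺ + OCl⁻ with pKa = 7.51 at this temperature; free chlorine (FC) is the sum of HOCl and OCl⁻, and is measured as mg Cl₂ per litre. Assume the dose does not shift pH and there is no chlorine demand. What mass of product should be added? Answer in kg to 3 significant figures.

[OCl⁻]/[HOCl] = 10^(pH − pKa) = 10^(7.66 − 7.51) = 1.413; fraction as HOCl = 1/(1 + 1.413) = 0.4145.
Free chlorine required for 0.91 ppm HOCl: 0.91 / 0.4145 = 2.195 ppm.
FC to add: 2.195 − 0.1 = 2.095 mg/L as Cl₂.
Cl₂ equivalent: 2.095 mg/L × 463,000 L = 970.2 g.
Product at 90.5% available Cl: 970.2 / 0.905 = 1072 g.

1.07 kg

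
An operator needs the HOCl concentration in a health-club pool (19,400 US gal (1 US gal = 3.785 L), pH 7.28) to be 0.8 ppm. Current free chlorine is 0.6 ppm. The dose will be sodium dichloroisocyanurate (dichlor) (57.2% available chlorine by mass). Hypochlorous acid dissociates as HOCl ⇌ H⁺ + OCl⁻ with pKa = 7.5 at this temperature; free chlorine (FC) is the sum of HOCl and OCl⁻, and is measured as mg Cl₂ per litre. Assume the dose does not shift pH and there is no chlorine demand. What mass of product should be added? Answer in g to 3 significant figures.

Volume: 19,400 US gal × 3.785 L/gal = 73,429 L.
[OCl⁻]/[HOCl] = 10^(pH − pKa) = 10^(7.28 − 7.5) = 0.6026; fraction as HOCl = 1/(1 + 0.6026) = 0.624.
Free chlorine required for 0.8 ppm HOCl: 0.8 / 0.624 = 1.282 ppm.
FC to add: 1.282 − 0.6 = 0.682 mg/L as Cl₂.
Cl₂ equivalent: 0.682 mg/L × 73,429 L = 50.08 g.
Product at 57.2% available Cl: 50.08 / 0.572 = 87.56 g.

87.6 g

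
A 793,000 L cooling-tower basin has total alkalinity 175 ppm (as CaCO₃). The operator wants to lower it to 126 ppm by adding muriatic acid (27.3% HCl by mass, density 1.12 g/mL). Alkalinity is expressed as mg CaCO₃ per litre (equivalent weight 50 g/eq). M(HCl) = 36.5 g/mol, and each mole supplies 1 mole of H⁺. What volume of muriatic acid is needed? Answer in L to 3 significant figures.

92.8 L

Alkalinity to neutralize: (175 − 126) = 49 mg/L as CaCO₃ × 793,000 L = 38,860 g as CaCO₃.
Equivalents of H⁺ required: 38,860 ÷ 50 g/eq = 777.1 eq = 777.1 mol HCl.
Mass of HCl: 777.1 × 36.5 = 28,370 g.
Mass of 27.3% solution: 28,370 / 0.273 = 103,900 g.
Volume: 103,900 g ÷ 1.12 g/mL = 92,770 mL.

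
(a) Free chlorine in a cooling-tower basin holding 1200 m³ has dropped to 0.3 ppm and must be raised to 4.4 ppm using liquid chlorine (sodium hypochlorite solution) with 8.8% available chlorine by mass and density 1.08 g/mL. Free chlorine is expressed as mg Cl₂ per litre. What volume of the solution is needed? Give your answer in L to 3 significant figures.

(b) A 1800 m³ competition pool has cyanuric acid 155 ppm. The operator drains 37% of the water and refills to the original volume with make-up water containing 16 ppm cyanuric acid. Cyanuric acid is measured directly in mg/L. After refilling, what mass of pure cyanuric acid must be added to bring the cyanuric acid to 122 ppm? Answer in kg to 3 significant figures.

(a) 51.8 L; (b) 33.2 kg

(a) Volume: 1200 m³ = 1,200,000 L.
(a) Chlorine deficit: 4.4 − 0.3 = 4.1 ppm = 4.1 mg/L as Cl₂.
(a) Cl₂ equivalent needed: 4.1 mg/L × 1,200,000 L = 4,920,000 mg = 4920 g.
(a) Product at 8.8% available chlorine: 4920 / 0.088 = 55,910 g.
(a) Volume at density 1.08 g/mL: 55,910 g ÷ 1.08 g/mL = 51,770 mL.

(b) Volume: 1800 m³ = 1,800,000 L.
(b) After draining 37% and refilling: 155 × 0.63 + 16 × 0.37 = 103.57 ppm.
(b) Deficit to target: 122 − 103.57 = 18.43 mg/L.
(b) Mass: 18.43 mg/L × 1,800,000 L = 33,170 g cyanuric acid.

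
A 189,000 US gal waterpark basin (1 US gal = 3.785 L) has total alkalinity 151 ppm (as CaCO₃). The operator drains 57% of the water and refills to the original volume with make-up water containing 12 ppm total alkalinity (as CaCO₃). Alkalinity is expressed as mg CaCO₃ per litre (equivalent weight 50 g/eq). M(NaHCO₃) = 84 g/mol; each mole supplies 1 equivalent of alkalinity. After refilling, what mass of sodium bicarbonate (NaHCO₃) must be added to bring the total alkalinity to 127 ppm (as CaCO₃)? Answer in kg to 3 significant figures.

66.4 kg

Volume: 189,000 US gal × 3.785 L/gal = 715,365 L.
After draining 57% and refilling: 151 × 0.43 + 12 × 0.57 = 71.77 ppm.
Deficit to target: 127 − 71.77 = 55.23 mg/L.
As CaCO₃: 55.23 mg/L × 715,365 L = 39,510 g; ÷ 50 g/eq ÷ 1 = 790.2 mol NaHCO₃.
Mass: 790.2 × 84 = 66,380 g.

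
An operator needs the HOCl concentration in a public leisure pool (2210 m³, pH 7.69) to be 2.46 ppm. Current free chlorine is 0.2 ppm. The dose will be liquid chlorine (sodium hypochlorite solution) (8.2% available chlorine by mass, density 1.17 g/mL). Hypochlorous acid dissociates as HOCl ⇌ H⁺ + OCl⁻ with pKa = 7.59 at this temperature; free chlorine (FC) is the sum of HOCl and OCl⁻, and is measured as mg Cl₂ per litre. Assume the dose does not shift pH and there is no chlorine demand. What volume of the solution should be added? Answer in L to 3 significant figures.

Volume: 2210 m³ = 2,210,000 L.
[OCl⁻]/[HOCl] = 10^(pH − pKa) = 10^(7.69 − 7.59) = 1.259; fraction as HOCl = 1/(1 + 1.259) = 0.4427.
Free chlorine required for 2.46 ppm HOCl: 2.46 / 0.4427 = 5.557 ppm.
FC to add: 5.557 − 0.2 = 5.357 mg/L as Cl₂.
Cl₂ equivalent: 5.357 mg/L × 2,210,000 L = 11,840 g.
Product at 8.2% available Cl: 11,840 / 0.082 = 144,400 g.
Volume: 144,400 g ÷ 1.17 g/mL = 123,400 mL.

123 L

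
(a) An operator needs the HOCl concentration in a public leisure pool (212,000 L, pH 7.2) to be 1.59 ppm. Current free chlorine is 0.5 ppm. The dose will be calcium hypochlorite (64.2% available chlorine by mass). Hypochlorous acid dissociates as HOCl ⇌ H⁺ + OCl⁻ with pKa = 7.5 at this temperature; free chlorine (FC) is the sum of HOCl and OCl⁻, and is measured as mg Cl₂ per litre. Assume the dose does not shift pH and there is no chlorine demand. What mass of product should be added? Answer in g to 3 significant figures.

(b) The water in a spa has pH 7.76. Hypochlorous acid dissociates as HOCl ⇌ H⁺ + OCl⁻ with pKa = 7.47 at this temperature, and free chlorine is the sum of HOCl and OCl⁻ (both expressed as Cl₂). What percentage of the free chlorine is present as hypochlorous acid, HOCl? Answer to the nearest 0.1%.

(a) [OCl⁻]/[HOCl] = 10^(pH − pKa) = 10^(7.2 − 7.5) = 0.5012; fraction as HOCl = 1/(1 + 0.5012) = 0.6661.
(a) Free chlorine required for 1.59 ppm HOCl: 1.59 / 0.6661 = 2.387 ppm.
(a) FC to add: 2.387 − 0.5 = 1.887 mg/L as Cl₂.
(a) Cl₂ equivalent: 1.887 mg/L × 212,000 L = 400 g.
(a) Product at 64.2% available Cl: 400 / 0.642 = 623.1 g.

(b) [OCl⁻]/[HOCl] = 10^(pH − pKa) = 10^(7.76 − 7.47) = 10^0.29 = 1.95.
(b) Fraction as HOCl = 1 / (1 + 1.95) = 0.339.

(a) 623 g; (b) 33.9%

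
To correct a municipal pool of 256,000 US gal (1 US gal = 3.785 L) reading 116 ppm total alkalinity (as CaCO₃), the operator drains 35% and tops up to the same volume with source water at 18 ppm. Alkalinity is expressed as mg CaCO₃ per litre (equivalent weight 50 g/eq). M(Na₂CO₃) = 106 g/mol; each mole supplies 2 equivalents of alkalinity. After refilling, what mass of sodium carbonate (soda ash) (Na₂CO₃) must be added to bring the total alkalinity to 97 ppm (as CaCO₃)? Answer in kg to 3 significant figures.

15.7 kg

Volume: 256,000 US gal × 3.785 L/gal = 968,960 L.
After draining 35% and refilling: 116 × 0.65 + 18 × 0.35 = 81.7 ppm.
Deficit to target: 97 − 81.7 = 15.3 mg/L.
As CaCO₃: 15.3 mg/L × 968,960 L = 14,830 g; ÷ 50 g/eq ÷ 2 = 148.3 mol Na₂CO₃.
Mass: 148.3 × 106 = 15,710 g.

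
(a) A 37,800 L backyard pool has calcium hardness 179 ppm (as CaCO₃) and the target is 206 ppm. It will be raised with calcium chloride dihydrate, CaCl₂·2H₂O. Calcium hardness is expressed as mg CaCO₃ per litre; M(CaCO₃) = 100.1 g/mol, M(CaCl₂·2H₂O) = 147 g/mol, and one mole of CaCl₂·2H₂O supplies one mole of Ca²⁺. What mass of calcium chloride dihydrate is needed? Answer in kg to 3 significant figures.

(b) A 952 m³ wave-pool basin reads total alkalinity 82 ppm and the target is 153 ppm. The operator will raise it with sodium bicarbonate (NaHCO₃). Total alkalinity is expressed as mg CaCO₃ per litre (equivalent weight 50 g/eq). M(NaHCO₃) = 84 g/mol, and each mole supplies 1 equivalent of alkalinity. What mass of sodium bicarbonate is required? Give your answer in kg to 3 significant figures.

(a) 1.50 kg; (b) 114 kg

(a) Hardness to add: (206 − 179) = 27 mg/L as CaCO₃ × 37,800 L = 1021 g as CaCO₃.
(a) Moles of Ca²⁺ (1 mol Ca²⁺ ≡ 1 mol CaCO₃): 1021 / 100.1 g/mol = 10.2 mol.
(a) Mass of CaCl₂·2H₂O: 10.2 × 147 = 1499 g.

(b) Volume: 952 m³ = 952,000 L.
(b) Alkalinity to add: (153 − 82) = 71 mg/L as CaCO₃ × 952,000 L = 67,590 g as CaCO₃.
(b) Equivalents: 67,590 g ÷ 50 g/eq = 1352 eq.
(b) NaHCO₃ supplies 1 eq per mole → 1352 mol.
(b) Mass: 1352 mol × 84 g/mol = 113,600 g.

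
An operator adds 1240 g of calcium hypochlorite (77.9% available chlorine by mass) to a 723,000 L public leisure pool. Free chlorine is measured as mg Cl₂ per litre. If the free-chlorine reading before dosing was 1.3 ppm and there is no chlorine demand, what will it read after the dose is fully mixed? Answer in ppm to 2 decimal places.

Available chlorine delivered: 1240 g × 0.779 = 966 g as Cl₂.
Concentration rise: 966 g / 723,000 L = 1.336 mg/L = 1.34 ppm.
Final FC: 1.3 + 1.34 = 2.64 ppm.

2.64 ppm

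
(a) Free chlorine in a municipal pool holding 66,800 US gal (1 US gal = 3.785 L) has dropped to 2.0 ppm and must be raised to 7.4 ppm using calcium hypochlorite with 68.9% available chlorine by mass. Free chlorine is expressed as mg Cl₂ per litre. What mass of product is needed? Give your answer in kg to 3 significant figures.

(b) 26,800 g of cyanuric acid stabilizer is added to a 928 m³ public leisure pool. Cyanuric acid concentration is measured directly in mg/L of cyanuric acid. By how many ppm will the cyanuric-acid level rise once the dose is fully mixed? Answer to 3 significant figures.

(a) 1.98 kg; (b) 28.9 ppm

(a) Volume: 66,800 US gal × 3.785 L/gal = 252,838 L.
(a) Chlorine deficit: 7.4 − 2.0 = 5.4 ppm = 5.4 mg/L as Cl₂.
(a) Cl₂ equivalent needed: 5.4 mg/L × 252,838 L = 1,365,000 mg = 1365 g.
(a) Product at 68.9% available chlorine: 1365 / 0.689 = 1982 g.

(b) Volume: 928 m³ = 928,000 L.
(b) Rise: 26,800 g / 928,000 L × 1000 = 28.88 mg/L.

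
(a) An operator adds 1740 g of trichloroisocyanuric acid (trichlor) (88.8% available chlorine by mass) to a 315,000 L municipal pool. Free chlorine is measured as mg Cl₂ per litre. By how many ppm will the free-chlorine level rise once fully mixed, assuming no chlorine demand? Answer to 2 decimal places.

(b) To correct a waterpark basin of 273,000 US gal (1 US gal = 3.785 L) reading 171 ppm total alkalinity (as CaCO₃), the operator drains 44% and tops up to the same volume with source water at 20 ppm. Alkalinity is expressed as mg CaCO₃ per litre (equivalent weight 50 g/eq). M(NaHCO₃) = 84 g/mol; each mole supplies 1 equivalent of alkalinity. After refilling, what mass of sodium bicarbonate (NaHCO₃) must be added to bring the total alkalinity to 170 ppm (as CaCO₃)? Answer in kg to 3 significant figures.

(a) 4.91 ppm; (b) 114 kg

(a) Available chlorine delivered: 1740 g × 0.888 = 1545 g as Cl₂.
(a) Concentration rise: 1545 g / 315,000 L = 4.905 mg/L = 4.91 ppm.

(b) Volume: 273,000 US gal × 3.785 L/gal = 1,033,305 L.
(b) After draining 44% and refilling: 171 × 0.56 + 20 × 0.44 = 104.56 ppm.
(b) Deficit to target: 170 − 104.56 = 65.44 mg/L.
(b) As CaCO₃: 65.44 mg/L × 1,033,305 L = 67,620 g; ÷ 50 g/eq ÷ 1 = 1352 mol NaHCO₃.
(b) Mass: 1352 × 84 = 113,600 g.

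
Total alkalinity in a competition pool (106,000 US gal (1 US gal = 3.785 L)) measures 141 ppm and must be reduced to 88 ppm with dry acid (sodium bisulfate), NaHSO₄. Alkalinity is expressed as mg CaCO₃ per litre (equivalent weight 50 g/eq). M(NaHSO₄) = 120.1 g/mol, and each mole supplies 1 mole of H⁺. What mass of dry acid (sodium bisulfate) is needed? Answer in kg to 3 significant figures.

51.1 kg

Volume: 106,000 US gal × 3.785 L/gal = 401,210 L.
Alkalinity to neutralize: (141 − 88) = 53 mg/L as CaCO₃ × 401,210 L = 21,260 g as CaCO₃.
Equivalents of H⁺ required: 21,260 ÷ 50 g/eq = 425.3 eq = 425.3 mol NaHSO₄.
Mass of NaHSO₄: 425.3 × 120.1 = 51,080 g.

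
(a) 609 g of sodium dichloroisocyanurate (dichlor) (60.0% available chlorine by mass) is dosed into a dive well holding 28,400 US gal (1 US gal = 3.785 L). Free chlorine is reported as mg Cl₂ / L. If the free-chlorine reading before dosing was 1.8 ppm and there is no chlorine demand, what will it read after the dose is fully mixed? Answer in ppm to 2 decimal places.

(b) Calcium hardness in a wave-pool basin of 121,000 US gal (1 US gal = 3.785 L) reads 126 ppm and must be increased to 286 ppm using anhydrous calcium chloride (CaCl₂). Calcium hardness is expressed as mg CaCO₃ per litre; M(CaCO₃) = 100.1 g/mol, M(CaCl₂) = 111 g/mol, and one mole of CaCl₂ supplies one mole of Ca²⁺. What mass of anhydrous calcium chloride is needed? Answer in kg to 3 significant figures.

(a) 5.20 ppm; (b) 81.3 kg

(a) Volume: 28,400 US gal × 3.785 L/gal = 107,494 L.
(a) Available chlorine delivered: 609 g × 0.6 = 365.4 g as Cl₂.
(a) Concentration rise: 365.4 g / 107,494 L = 3.399 mg/L = 3.40 ppm.
(a) Final FC: 1.8 + 3.40 = 5.20 ppm.

(b) Volume: 121,000 US gal × 3.785 L/gal = 457,985 L.
(b) Hardness to add: (286 − 126) = 160 mg/L as CaCO₃ × 457,985 L = 73,280 g as CaCO₃.
(b) Moles of Ca²⁺ (1 mol Ca²⁺ ≡ 1 mol CaCO₃): 73,280 / 100.1 g/mol = 732 mol.
(b) Mass of CaCl₂: 732 × 111 = 81,260 g.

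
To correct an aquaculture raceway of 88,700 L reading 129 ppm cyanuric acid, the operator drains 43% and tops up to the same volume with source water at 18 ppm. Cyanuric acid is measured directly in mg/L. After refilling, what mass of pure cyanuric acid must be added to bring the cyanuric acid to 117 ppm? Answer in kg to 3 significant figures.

After draining 43% and refilling: 129 × 0.57 + 18 × 0.43 = 81.27 ppm.
Deficit to target: 117 − 81.27 = 35.73 mg/L.
Mass: 35.73 mg/L × 88,700 L = 3169 g cyanuric acid.

3.17 kg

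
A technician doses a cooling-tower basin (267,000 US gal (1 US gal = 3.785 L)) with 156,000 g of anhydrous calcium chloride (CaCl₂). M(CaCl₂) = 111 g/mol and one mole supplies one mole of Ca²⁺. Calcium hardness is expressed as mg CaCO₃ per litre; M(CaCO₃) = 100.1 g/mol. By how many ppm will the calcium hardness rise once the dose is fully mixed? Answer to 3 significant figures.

139 ppm

Volume: 267,000 US gal × 3.785 L/gal = 1,010,595 L.
Moles of Ca²⁺: 156,000 g ÷ 111 g/mol = 1405 mol.
As CaCO₃: 1405 mol × 100.1 g/mol = 140,700 g.
Rise: 140,700 g / 1,010,595 L × 1000 = 139.2 mg/L.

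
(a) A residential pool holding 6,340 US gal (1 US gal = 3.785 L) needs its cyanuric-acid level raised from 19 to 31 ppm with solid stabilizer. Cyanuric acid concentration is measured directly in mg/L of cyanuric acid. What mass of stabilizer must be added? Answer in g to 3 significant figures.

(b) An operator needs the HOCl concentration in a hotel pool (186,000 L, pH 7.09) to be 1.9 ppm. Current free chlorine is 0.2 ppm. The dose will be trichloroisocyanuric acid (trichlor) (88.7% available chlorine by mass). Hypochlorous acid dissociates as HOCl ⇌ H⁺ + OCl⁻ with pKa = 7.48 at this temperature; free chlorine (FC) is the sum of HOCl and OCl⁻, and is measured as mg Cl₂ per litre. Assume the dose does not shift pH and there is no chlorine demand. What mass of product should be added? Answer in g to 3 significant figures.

(a) 288 g; (b) 519 g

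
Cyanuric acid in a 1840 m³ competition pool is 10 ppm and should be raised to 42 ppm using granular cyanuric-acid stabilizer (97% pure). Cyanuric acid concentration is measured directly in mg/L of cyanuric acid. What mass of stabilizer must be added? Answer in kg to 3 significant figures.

Volume: 1840 m³ = 1,840,000 L.
CYA to add: (42 − 10) = 32 mg/L × 1,840,000 L = 58,880 g cyanuric acid.
At 97% purity: 58,880 / 0.97 = 60,700 g product.

60.7 kg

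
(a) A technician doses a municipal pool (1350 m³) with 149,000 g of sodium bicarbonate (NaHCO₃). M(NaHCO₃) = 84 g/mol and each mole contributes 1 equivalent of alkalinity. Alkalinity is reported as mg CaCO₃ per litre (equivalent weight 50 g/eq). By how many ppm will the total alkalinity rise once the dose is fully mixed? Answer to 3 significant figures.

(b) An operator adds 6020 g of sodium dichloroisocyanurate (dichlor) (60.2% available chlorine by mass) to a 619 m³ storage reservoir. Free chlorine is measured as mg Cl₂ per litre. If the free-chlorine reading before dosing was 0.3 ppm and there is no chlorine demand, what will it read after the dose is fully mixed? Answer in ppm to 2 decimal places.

(a) 65.7 ppm; (b) 6.15 ppm

(a) Volume: 1350 m³ = 1,350,000 L.
(a) Moles of NaHCO₃: 149,000 g ÷ 84 g/mol = 1774 mol → 1774 eq of alkalinity.
(a) As CaCO₃: 1774 eq × 50 g/eq = 88,690 g.
(a) Rise: 88,690 g / 1,350,000 L × 1000 = 65.7 mg/L.

(b) Volume: 619 m³ = 619,000 L.
(b) Available chlorine delivered: 6020 g × 0.602 = 3624 g as Cl₂.
(b) Concentration rise: 3624 g / 619,000 L = 5.855 mg/L = 5.85 ppm.
(b) Final FC: 0.3 + 5.85 = 6.15 ppm.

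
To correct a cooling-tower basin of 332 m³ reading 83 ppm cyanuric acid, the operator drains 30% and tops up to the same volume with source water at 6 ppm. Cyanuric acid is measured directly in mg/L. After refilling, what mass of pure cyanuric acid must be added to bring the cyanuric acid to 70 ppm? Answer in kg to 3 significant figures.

3.35 kg

Volume: 332 m³ = 332,000 L.
After draining 30% and refilling: 83 × 0.70 + 6 × 0.30 = 59.9 ppm.
Deficit to target: 70 − 59.9 = 10.1 mg/L.
Mass: 10.1 mg/L × 332,000 L = 3353 g cyanuric acid.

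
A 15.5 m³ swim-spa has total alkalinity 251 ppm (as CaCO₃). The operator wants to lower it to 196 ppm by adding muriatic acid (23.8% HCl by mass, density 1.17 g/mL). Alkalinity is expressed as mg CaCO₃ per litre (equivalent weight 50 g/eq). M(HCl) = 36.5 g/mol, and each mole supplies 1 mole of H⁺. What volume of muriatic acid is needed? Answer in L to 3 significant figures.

Volume: 15.5 m³ = 15,500 L.
Alkalinity to neutralize: (251 − 196) = 55 mg/L as CaCO₃ × 15,500 L = 852.5 g as CaCO₃.
Equivalents of H⁺ required: 852.5 ÷ 50 g/eq = 17.05 eq = 17.05 mol HCl.
Mass of HCl: 17.05 × 36.5 = 622.3 g.
Mass of 23.8% solution: 622.3 / 0.238 = 2615 g.
Volume: 2615 g ÷ 1.17 g/mL = 2235 mL.

2.23 L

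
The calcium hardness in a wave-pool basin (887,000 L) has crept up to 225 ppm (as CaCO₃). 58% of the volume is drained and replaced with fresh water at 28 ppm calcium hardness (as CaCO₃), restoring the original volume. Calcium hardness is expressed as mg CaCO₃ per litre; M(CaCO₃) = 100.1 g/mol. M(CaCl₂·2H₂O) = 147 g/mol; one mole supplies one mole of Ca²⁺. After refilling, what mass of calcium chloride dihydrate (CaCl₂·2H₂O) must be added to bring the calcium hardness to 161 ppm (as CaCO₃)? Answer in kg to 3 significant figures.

After draining 58% and refilling: 225 × 0.42 + 28 × 0.58 = 110.74 ppm.
Deficit to target: 161 − 110.74 = 50.26 mg/L.
As CaCO₃: 50.26 mg/L × 887,000 L = 44,580 g; ÷ 100.1 = 445.4 mol Ca²⁺.
Mass: 445.4 × 147 = 65,470 g.

65.5 kg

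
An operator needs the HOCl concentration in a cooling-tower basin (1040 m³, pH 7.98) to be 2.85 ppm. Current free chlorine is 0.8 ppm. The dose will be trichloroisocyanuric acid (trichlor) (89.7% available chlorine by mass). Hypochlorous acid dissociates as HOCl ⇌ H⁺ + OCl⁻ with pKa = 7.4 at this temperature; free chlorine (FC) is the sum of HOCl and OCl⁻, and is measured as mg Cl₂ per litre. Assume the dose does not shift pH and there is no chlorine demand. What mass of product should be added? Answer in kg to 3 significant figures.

Volume: 1040 m³ = 1,040,000 L.
[OCl⁻]/[HOCl] = 10^(pH − pKa) = 10^(7.98 − 7.4) = 3.802; fraction as HOCl = 1/(1 + 3.802) = 0.2083.
Free chlorine required for 2.85 ppm HOCl: 2.85 / 0.2083 = 13.69 ppm.
FC to add: 13.69 − 0.8 = 12.89 mg/L as Cl₂.
Cl₂ equivalent: 12.89 mg/L × 1,040,000 L = 13,400 g.
Product at 89.7% available Cl: 13,400 / 0.897 = 14,940 g.

14.9 kg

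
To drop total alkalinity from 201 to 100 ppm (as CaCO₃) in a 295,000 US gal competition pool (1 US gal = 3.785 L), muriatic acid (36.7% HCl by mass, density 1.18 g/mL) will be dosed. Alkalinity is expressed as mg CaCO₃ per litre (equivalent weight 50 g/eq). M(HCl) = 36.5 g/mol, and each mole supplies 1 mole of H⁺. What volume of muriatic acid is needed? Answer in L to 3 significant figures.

Volume: 295,000 US gal × 3.785 L/gal = 1,116,575 L.
Alkalinity to neutralize: (201 − 100) = 101 mg/L as CaCO₃ × 1,116,575 L = 112,800 g as CaCO₃.
Equivalents of H⁺ required: 112,800 ÷ 50 g/eq = 2255 eq = 2255 mol HCl.
Mass of HCl: 2255 × 36.5 = 82,330 g.
Mass of 36.7% solution: 82,330 / 0.367 = 224,300 g.
Volume: 224,300 g ÷ 1.18 g/mL = 190,100 mL.

190 L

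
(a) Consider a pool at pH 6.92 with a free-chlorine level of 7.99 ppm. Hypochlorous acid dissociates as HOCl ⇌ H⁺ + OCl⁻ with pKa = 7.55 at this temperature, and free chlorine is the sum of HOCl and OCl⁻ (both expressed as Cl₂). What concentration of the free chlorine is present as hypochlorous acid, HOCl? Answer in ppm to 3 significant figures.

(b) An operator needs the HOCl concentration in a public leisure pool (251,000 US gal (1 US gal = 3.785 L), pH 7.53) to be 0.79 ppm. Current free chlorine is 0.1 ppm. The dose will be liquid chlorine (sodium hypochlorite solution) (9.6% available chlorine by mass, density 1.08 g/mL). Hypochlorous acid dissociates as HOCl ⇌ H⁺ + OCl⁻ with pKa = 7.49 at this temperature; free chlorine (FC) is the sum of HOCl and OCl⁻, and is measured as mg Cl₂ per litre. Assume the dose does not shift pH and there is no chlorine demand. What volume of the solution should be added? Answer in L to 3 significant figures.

(a) 6.47 ppm; (b) 14.3 L

(a) [OCl⁻]/[HOCl] = 10^(pH − pKa) = 10^(6.92 − 7.55) = 10^-0.63 = 0.2344.
(a) Fraction as HOCl = 1 / (1 + 0.2344) = 0.8101.
(a) HOCl = 0.8101 × 7.99 ppm = 6.473 ppm.

(b) Volume: 251,000 US gal × 3.785 L/gal = 950,035 L.
(b) [OCl⁻]/[HOCl] = 10^(pH − pKa) = 10^(7.53 − 7.49) = 1.096; fraction as HOCl = 1/(1 + 1.096) = 0.477.
(b) Free chlorine required for 0.79 ppm HOCl: 0.79 / 0.477 = 1.656 ppm.
(b) FC to add: 1.656 − 0.1 = 1.556 mg/L as Cl₂.
(b) Cl₂ equivalent: 1.556 mg/L × 950,035 L = 1478 g.
(b) Product at 9.6% available Cl: 1478 / 0.096 = 15,400 g.
(b) Volume: 15,400 g ÷ 1.08 g/mL = 14,260 mL.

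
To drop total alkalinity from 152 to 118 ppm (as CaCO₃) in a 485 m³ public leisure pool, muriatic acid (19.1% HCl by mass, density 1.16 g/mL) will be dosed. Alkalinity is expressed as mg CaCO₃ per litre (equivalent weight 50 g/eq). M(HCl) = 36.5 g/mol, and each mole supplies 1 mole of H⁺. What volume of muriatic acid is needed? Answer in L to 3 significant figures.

54.3 L

Volume: 485 m³ = 485,000 L.
Alkalinity to neutralize: (152 − 118) = 34 mg/L as CaCO₃ × 485,000 L = 16,490 g as CaCO₃.
Equivalents of H⁺ required: 16,490 ÷ 50 g/eq = 329.8 eq = 329.8 mol HCl.
Mass of HCl: 329.8 × 36.5 = 12,040 g.
Mass of 19.1% solution: 12,040 / 0.191 = 63,020 g.
Volume: 63,020 g ÷ 1.16 g/mL = 54,330 mL.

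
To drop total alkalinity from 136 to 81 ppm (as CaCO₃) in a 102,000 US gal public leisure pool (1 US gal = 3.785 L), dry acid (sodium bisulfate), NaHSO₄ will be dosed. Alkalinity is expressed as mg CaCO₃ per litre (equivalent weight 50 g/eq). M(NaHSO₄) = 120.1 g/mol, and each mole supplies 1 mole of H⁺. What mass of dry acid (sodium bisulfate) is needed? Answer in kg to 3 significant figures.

Volume: 102,000 US gal × 3.785 L/gal = 386,070 L.
Alkalinity to neutralize: (136 − 81) = 55 mg/L as CaCO₃ × 386,070 L = 21,230 g as CaCO₃.
Equivalents of H⁺ required: 21,230 ÷ 50 g/eq = 424.7 eq = 424.7 mol NaHSO₄.
Mass of NaHSO₄: 424.7 × 120.1 = 51,000 g.

51.0 kg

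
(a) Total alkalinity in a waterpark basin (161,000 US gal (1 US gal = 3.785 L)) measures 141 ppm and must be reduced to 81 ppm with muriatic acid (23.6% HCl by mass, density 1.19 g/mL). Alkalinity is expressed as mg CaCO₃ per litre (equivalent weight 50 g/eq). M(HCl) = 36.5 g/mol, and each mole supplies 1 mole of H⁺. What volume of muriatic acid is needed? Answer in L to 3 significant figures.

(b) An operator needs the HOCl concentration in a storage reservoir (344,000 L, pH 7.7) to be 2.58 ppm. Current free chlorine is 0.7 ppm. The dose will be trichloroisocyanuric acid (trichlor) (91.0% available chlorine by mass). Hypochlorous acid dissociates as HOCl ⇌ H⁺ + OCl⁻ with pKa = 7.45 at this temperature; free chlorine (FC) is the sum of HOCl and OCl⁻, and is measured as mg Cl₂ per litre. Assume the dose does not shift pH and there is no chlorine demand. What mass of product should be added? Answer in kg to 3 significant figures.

(a) 95.0 L; (b) 2.45 kg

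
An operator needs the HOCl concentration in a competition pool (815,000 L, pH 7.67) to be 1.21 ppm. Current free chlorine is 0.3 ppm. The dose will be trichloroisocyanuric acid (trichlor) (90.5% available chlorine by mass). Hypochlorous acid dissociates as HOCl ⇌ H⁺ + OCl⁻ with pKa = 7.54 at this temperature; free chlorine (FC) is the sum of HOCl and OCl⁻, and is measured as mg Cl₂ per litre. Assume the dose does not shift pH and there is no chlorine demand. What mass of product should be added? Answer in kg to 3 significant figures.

[OCl⁻]/[HOCl] = 10^(pH − pKa) = 10^(7.67 − 7.54) = 1.349; fraction as HOCl = 1/(1 + 1.349) = 0.4257.
Free chlorine required for 1.21 ppm HOCl: 1.21 / 0.4257 = 2.842 ppm.
FC to add: 2.842 − 0.3 = 2.542 mg/L as Cl₂.
Cl₂ equivalent: 2.542 mg/L × 815,000 L = 2072 g.
Product at 90.5% available Cl: 2072 / 0.905 = 2289 g.

2.29 kg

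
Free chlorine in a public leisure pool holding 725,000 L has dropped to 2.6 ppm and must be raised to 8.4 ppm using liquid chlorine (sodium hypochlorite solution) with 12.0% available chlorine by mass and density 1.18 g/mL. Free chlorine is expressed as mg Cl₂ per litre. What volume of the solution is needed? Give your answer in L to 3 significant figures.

29.7 L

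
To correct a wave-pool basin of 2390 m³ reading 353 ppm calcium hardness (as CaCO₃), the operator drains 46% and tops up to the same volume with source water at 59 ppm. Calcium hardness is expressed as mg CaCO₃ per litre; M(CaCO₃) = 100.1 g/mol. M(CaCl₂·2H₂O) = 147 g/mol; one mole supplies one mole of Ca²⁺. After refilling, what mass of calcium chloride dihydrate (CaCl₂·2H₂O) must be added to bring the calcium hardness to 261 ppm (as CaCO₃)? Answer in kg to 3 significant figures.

152 kg

Volume: 2390 m³ = 2,390,000 L.
After draining 46% and refilling: 353 × 0.54 + 59 × 0.46 = 217.76 ppm.
Deficit to target: 261 − 217.76 = 43.24 mg/L.
As CaCO₃: 43.24 mg/L × 2,390,000 L = 103,300 g; ÷ 100.1 = 1032 mol Ca²⁺.
Mass: 1032 × 147 = 151,800 g.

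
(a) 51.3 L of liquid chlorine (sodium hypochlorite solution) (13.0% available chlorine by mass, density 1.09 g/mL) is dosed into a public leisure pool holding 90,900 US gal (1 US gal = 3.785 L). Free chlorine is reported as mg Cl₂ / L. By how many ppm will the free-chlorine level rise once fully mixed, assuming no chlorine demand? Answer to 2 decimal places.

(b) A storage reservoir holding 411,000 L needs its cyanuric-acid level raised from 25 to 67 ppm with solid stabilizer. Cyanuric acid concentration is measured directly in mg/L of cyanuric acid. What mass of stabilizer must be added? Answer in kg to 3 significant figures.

(a) 21.13 ppm; (b) 17.3 kg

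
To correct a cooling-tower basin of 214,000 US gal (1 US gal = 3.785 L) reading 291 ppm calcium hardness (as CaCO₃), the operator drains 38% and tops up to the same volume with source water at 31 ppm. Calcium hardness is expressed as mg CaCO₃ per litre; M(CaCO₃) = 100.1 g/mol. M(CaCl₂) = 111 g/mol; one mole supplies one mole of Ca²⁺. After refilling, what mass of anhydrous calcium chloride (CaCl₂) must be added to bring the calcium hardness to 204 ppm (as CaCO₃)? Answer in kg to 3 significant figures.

10.6 kg

Volume: 214,000 US gal × 3.785 L/gal = 809,990 L.
After draining 38% and refilling: 291 × 0.62 + 31 × 0.38 = 192.2 ppm.
Deficit to target: 204 − 192.2 = 11.8 mg/L.
As CaCO₃: 11.8 mg/L × 809,990 L = 9558 g; ÷ 100.1 = 95.48 mol Ca²⁺.
Mass: 95.48 × 111 = 10,600 g.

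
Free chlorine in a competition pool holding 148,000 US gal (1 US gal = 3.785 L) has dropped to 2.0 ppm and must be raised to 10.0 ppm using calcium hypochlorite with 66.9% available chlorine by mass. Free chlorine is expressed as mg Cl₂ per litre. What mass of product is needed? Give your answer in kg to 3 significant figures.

Volume: 148,000 US gal × 3.785 L/gal = 560,180 L.
Chlorine deficit: 10.0 − 2.0 = 8 ppm = 8 mg/L as Cl₂.
Cl₂ equivalent needed: 8 mg/L × 560,180 L = 4,481,000 mg = 4481 g.
Product at 66.9% available chlorine: 4481 / 0.669 = 6699 g.

6.70 kg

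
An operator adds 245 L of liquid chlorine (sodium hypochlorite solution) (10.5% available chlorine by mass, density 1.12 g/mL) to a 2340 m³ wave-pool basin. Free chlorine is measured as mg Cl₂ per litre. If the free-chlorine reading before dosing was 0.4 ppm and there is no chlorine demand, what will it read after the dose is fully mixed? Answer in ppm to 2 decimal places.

Volume: 2340 m³ = 2,340,000 L.
Mass of solution: 245 L × 1000 mL/L × 1.12 g/mL = 274,400 g.
Available chlorine delivered: 274,400 g × 0.105 = 28,810 g as Cl₂.
Concentration rise: 28,810 g / 2,340,000 L = 12.31 mg/L = 12.31 ppm.
Final FC: 0.4 + 12.31 = 12.71 ppm.

12.71 ppm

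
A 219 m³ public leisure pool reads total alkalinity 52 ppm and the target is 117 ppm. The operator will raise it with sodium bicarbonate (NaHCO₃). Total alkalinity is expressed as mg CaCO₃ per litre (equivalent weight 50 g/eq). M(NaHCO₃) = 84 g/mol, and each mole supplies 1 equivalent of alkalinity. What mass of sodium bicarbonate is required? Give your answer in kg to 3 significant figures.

23.9 kg

Volume: 219 m³ = 219,000 L.
Alkalinity to add: (117 − 52) = 65 mg/L as CaCO₃ × 219,000 L = 14,240 g as CaCO₃.
Equivalents: 14,240 g ÷ 50 g/eq = 284.7 eq.
NaHCO₃ supplies 1 eq per mole → 284.7 mol.
Mass: 284.7 mol × 84 g/mol = 23,910 g.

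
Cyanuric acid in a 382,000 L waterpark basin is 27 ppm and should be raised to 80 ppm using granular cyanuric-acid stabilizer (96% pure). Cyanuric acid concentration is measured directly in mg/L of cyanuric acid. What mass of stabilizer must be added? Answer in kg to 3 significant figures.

CYA to add: (80 − 27) = 53 mg/L × 382,000 L = 20,250 g cyanuric acid.
At 96% purity: 20,250 / 0.96 = 21,090 g product.

21.1 kg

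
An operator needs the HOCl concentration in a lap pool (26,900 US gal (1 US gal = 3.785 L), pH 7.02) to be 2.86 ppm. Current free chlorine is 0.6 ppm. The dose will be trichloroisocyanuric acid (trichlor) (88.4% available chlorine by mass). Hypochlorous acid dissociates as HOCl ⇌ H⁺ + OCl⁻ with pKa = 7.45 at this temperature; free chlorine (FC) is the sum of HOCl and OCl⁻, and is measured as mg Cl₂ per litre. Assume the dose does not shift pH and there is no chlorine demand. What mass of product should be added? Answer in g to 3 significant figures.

383 g

Volume: 26,900 US gal × 3.785 L/gal = 101,816 L.
[OCl⁻]/[HOCl] = 10^(pH − pKa) = 10^(7.02 − 7.45) = 0.3715; fraction as HOCl = 1/(1 + 0.3715) = 0.7291.
Free chlorine required for 2.86 ppm HOCl: 2.86 / 0.7291 = 3.923 ppm.
FC to add: 3.923 − 0.6 = 3.323 mg/L as Cl₂.
Cl₂ equivalent: 3.323 mg/L × 101,816 L = 338.3 g.
Product at 88.4% available Cl: 338.3 / 0.884 = 382.7 g.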